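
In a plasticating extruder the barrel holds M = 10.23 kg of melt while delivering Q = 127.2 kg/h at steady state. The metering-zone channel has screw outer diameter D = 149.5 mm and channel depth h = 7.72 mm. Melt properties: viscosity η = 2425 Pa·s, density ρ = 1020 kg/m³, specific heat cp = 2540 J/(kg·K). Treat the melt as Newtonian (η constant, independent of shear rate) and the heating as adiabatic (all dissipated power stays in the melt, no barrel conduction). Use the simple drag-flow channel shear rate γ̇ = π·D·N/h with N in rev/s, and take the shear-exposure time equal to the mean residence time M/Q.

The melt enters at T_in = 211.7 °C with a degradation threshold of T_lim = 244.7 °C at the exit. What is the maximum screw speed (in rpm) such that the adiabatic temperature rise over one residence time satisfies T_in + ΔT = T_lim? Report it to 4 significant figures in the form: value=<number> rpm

value=10.88 rpm

Throughput in SI: Q_s = 127.2 kg/h ÷ 3600 s/h = 0.0353333 kg/s
Mean residence time: t_res = M/Q_s = 10.23 kg / 0.0353333 kg/s = 289.528 s
Convert to metres: D = 0.1495 m, h = 0.00772 m
ΔT_a = T_lim − T_in = 244.7 − 211.7 = 33 K
γ̇_max² = ΔT_a·ρ·cp / (η·t_res) = [33 × 1020 × 2540] / [2425 × 289.528] = 121.771 s⁻²
Take the square root: γ̇_max = √(121.771) = 11.035 s⁻¹
N_max = γ̇_max h / (πD) = 11.035·0.00772/(π·0.1495) = 0.181384 rev/s → ×60 = 10.883 rpm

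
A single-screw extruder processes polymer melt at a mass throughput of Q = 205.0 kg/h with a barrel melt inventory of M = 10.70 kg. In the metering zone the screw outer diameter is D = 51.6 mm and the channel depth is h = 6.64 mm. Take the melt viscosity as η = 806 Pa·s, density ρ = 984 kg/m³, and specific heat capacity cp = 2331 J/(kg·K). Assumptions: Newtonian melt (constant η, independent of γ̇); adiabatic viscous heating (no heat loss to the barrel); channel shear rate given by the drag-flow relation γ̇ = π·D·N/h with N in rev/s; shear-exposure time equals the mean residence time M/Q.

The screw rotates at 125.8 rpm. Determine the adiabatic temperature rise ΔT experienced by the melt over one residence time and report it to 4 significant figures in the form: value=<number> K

value=173.0 K

Q_s = Q / 3600 = 205.0 / 3600 = 0.0569444 kg/s
Mean residence time: t_res = M/Q_s = 10.70 kg / 0.0569444 kg/s = 187.902 s
Geometry in metres: D = 51.6 mm → 0.0516 m, h = 6.64 mm → 0.00664 m; screw speed N = 125.8 rpm = 2.09667 rev/s
γ̇ = π D N / h = (π)(0.0516)(2.09667) / 0.00664 = 51.1871 s⁻¹
Adiabatic rise: ΔT = η γ̇² t_res / (ρ cp) = 806·(51.1871)²·187.902 / (984·2331) = 173.002 K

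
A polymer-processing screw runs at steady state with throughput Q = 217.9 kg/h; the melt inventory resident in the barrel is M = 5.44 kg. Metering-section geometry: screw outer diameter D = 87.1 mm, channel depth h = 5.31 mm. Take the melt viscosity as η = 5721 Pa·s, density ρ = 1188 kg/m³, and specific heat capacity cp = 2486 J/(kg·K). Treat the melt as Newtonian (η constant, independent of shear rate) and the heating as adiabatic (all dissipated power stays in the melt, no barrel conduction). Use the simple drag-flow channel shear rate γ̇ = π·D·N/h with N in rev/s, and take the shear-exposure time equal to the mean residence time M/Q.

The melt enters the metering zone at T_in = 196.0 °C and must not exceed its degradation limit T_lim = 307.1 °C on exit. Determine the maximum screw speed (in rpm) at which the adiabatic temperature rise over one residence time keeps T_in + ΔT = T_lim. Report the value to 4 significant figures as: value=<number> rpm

value=29.41 rpm

Q_s = Q / 3600 = 217.9 / 3600 = 0.0605278 kg/s
Mean residence time: t_res = M/Q_s = 5.44 kg / 0.0605278 kg/s = 89.8761 s
D = 87.1 mm = 0.0871 m;  h = 5.31 mm = 0.00531 m
ΔT_a = T_lim − T_in = 307.1 − 196.0 = 111.1 K
Invert ΔT = ηγ̇²t_res/(ρcp) for γ̇: γ̇_max² = ΔT_a ρ cp / (η t_res) = 111.1·1188·2486 / (5721·89.8761) = 638.139 s⁻²
γ̇_max = √638.139 = 25.2614 s⁻¹
Solve γ̇ = πDN/h for N: N_max = γ̇_max·h/(π·D) = 25.2614 × 0.00531 / (π × 0.0871) = 0.490212 rev/s = 29.4127 rpm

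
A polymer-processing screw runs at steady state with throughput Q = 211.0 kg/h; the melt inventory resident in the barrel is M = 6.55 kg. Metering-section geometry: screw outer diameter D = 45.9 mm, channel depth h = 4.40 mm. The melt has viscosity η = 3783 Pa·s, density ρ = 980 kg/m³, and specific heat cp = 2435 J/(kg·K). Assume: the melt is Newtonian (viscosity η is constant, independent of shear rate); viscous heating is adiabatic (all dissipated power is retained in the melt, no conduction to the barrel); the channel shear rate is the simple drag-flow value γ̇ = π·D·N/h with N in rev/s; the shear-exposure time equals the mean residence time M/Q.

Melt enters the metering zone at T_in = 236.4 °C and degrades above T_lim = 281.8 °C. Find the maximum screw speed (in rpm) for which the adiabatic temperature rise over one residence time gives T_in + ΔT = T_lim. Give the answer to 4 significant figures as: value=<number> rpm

value=29.31 rpm

Convert throughput: Q = 211.0 kg/h = 211.0/3600 = 0.0586111 kg/s
Mean residence time: t_res = M/Q_s = 6.55 kg / 0.0586111 kg/s = 111.754 s
D = 45.9 mm = 0.0459 m;  h = 4.40 mm = 0.0044 m
ΔT_a = T_lim − T_in = 281.8 − 236.4 = 45.4 K
Invert ΔT = ηγ̇²t_res/(ρcp) for γ̇: γ̇_max² = ΔT_a ρ cp / (η t_res) = 45.4·980·2435 / (3783·111.754) = 256.261 s⁻²
Take the square root: γ̇_max = √(256.261) = 16.0082 s⁻¹
N_max = γ̇_max h / (πD) = 16.0082·0.0044/(π·0.0459) = 0.488463 rev/s → ×60 = 29.3078 rpm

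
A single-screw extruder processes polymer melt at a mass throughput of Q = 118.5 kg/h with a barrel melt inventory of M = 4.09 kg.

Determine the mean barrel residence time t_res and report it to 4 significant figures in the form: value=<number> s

value=124.3 s

Convert throughput: Q = 118.5 kg/h = 118.5/3600 = 0.0329167 kg/s
Mean residence time: t_res = M/Q_s = 4.09 kg / 0.0329167 kg/s = 124.253 s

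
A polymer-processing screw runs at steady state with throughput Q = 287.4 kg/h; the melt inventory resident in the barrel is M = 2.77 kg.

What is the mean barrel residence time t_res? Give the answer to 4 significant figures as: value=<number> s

Throughput in SI: Q_s = 287.4 kg/h ÷ 3600 s/h = 0.0798333 kg/s
t_res = M / Q_s = 2.77 ÷ 0.0798333 = 34.6973 s

value=34.70 s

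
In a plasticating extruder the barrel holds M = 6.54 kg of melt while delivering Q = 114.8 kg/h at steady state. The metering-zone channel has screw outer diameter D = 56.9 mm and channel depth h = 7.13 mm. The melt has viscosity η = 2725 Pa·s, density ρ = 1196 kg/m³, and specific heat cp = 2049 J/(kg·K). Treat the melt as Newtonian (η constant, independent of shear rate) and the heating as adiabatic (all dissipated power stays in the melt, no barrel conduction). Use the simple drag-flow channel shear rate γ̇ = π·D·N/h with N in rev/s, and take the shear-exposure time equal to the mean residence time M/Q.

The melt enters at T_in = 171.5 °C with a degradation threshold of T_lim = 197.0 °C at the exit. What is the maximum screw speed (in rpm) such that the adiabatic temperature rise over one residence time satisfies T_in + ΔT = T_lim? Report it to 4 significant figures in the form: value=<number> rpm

value=25.31 rpm

Q_s = Q / 3600 = 114.8 / 3600 = 0.0318889 kg/s
t_res = M / Q_s = 6.54 / 0.0318889 = 205.087 s
Convert to metres: D = 0.0569 m, h = 0.00713 m
Allowable rise: ΔT_a = T_lim − T_in = 197.0 − 171.5 = 25.5 K
γ̇_max² = ΔT_a·ρ·cp / (η·t_res) = [25.5 × 1196 × 2049] / [2725 × 205.087] = 111.817 s⁻²
γ̇_max = √111.817 = 10.5744 s⁻¹
N_max = γ̇_max h / (πD) = 10.5744·0.00713/(π·0.0569) = 0.421776 rev/s → ×60 = 25.3065 rpm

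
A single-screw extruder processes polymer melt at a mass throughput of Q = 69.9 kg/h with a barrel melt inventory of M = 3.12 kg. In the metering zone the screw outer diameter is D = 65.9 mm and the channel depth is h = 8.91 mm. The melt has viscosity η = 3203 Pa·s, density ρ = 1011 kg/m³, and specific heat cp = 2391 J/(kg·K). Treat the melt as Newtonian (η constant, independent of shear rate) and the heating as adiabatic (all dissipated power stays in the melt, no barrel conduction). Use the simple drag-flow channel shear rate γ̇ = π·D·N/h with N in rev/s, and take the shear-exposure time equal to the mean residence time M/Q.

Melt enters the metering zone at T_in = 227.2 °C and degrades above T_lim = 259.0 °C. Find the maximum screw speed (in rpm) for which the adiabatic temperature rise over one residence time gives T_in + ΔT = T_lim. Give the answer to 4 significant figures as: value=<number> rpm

Convert throughput: Q = 69.9 kg/h = 69.9/3600 = 0.0194167 kg/s
t_res = M / Q_s = 3.12 / 0.0194167 = 160.687 s
Convert to metres: D = 0.0659 m, h = 0.00891 m
ΔT_a = T_lim − T_in = 259.0 − 227.2 = 31.8 K
Invert ΔT = ηγ̇²t_res/(ρcp) for γ̇: γ̇_max² = ΔT_a ρ cp / (η t_res) = 31.8·1011·2391 / (3203·160.687) = 149.355 s⁻²
Take the square root: γ̇_max = √(149.355) = 12.2211 s⁻¹
N_max = γ̇_max·h / (π·D) = 12.2211 · 0.00891 / (π · 0.0659) = 0.52596 rev/s = 31.5576 rpm

value=31.56 rpm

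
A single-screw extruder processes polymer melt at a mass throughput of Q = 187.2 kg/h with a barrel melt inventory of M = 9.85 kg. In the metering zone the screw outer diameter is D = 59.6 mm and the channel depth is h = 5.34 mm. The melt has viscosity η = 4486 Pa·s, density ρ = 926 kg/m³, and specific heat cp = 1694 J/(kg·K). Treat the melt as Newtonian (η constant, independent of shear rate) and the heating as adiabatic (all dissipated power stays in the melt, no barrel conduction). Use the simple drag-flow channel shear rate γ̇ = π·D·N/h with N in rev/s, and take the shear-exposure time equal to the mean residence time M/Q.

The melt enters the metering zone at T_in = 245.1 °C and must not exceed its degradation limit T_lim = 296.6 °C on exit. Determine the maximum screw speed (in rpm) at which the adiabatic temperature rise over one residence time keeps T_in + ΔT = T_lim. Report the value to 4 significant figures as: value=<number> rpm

Convert throughput: Q = 187.2 kg/h = 187.2/3600 = 0.052 kg/s
t_res = M / Q_s = 9.85 / 0.052 = 189.423 s
Convert to metres: D = 0.0596 m, h = 0.00534 m
Allowable rise: ΔT_a = T_lim − T_in = 296.6 − 245.1 = 51.5 K
γ̇_max² = ΔT_a·ρ·cp/(η·t_res) = 51.5·926·1694/(4486·189.423) = 95.0691 s⁻²
γ̇_max = √95.0691 = 9.75034 s⁻¹
Solve γ̇ = πDN/h for N: N_max = γ̇_max·h/(π·D) = 9.75034 × 0.00534 / (π × 0.0596) = 0.278077 rev/s = 16.6846 rpm

value=16.68 rpm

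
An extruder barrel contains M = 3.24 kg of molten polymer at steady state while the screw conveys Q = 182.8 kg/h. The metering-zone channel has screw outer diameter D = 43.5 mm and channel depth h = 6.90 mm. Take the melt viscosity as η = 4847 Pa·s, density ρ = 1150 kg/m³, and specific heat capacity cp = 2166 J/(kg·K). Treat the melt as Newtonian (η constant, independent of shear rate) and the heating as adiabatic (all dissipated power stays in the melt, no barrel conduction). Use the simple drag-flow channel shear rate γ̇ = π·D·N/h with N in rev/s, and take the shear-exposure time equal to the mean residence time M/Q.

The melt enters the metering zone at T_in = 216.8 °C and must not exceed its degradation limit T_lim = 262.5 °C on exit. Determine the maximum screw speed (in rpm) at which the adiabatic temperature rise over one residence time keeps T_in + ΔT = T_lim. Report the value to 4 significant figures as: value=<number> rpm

value=58.12 rpm

Convert throughput: Q = 182.8 kg/h = 182.8/3600 = 0.0507778 kg/s
t_res = M / Q_s = 3.24 ÷ 0.0507778 = 63.8074 s
D = 43.5 mm = 0.0435 m;  h = 6.90 mm = 0.0069 m
ΔT_a = T_lim − T_in = 262.5 °C − 216.8 °C = 45.7 K
Invert ΔT = ηγ̇²t_res/(ρcp) for γ̇: γ̇_max² = ΔT_a ρ cp / (η t_res) = 45.7·1150·2166 / (4847·63.8074) = 368.068 s⁻²
Take the square root: γ̇_max = √(368.068) = 19.1851 s⁻¹
Solve γ̇ = πDN/h for N: N_max = γ̇_max·h/(π·D) = 19.1851 × 0.0069 / (π × 0.0435) = 0.968666 rev/s = 58.12 rpm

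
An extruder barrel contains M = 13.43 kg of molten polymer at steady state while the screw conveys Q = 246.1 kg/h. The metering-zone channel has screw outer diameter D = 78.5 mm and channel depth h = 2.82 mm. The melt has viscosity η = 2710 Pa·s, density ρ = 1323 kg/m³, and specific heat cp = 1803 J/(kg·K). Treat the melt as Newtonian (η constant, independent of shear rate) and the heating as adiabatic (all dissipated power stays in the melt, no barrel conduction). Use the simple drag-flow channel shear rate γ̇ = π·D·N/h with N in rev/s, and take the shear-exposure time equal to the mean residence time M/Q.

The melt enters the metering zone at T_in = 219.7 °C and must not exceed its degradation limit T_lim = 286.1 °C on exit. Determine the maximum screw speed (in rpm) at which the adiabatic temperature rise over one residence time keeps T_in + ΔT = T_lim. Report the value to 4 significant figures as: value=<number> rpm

Throughput in SI: Q_s = 246.1 kg/h ÷ 3600 s/h = 0.0683611 kg/s
Mean residence time: t_res = M/Q_s = 13.43 kg / 0.0683611 kg/s = 196.457 s
Geometry in SI: D = 78.5 mm → 0.0785 m, h = 2.82 mm → 0.00282 m
Allowable rise: ΔT_a = T_lim − T_in = 286.1 − 219.7 = 66.4 K
γ̇_max² = ΔT_a·ρ·cp / (η·t_res) = [66.4 × 1323 × 1803] / [2710 × 196.457] = 297.5 s⁻²
γ̇_max = sqrt(297.5) = 17.2482 s⁻¹
N_max = γ̇_max·h / (π·D) = 17.2482 · 0.00282 / (π · 0.0785) = 0.19723 rev/s = 11.8338 rpm

value=11.83 rpm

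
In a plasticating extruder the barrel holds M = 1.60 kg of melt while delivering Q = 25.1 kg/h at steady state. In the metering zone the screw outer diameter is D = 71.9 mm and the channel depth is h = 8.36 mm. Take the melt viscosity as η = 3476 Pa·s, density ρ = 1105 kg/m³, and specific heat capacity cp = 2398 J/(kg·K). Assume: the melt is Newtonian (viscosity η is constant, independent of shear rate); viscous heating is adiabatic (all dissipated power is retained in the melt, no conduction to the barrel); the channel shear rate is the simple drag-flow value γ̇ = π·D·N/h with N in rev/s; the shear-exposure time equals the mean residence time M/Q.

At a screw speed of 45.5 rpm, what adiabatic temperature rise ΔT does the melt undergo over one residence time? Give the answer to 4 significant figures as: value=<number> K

Q_s = Q / 3600 = 25.1 / 3600 = 0.00697222 kg/s
t_res = M / Q_s = 1.60 / 0.00697222 = 229.482 s
D = 71.9 mm = 0.0719 m;  h = 8.36 mm = 0.00836 m;  N = 45.5 rpm / 60 = 0.758333 rev/s
γ̇ = π D N / h = (π)(0.0719)(0.758333) / 0.00836 = 20.4896 s⁻¹
Adiabatic rise: ΔT = η γ̇² t_res / (ρ cp) = 3476·(20.4896)²·229.482 / (1105·2398) = 126.381 K

value=126.4 K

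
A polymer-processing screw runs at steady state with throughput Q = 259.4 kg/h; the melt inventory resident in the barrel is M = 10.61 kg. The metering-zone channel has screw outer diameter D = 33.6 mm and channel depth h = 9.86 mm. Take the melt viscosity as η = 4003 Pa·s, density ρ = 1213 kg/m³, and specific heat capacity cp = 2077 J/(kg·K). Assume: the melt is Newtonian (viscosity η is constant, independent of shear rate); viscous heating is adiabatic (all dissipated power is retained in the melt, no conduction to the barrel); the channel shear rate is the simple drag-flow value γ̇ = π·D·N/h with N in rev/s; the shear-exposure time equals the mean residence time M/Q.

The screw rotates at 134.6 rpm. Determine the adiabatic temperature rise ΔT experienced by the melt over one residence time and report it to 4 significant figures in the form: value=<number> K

value=134.9 K

Q_s = Q / 3600 = 259.4 / 3600 = 0.0720556 kg/s
t_res = M / Q_s = 10.61 ÷ 0.0720556 = 147.247 s
D = 33.6 mm = 0.0336 m;  h = 9.86 mm = 0.00986 m;  N = 134.6 rpm / 60 = 2.24333 rev/s
γ̇ = π·D·N / h = π · 0.0336 · 2.24333 / 0.00986 = 24.0163 s⁻¹
ΔT = η·γ̇²·t_res / (ρ·cp) = 4003 · (24.0163)² · 147.247 / (1213 · 2077) = 134.942 K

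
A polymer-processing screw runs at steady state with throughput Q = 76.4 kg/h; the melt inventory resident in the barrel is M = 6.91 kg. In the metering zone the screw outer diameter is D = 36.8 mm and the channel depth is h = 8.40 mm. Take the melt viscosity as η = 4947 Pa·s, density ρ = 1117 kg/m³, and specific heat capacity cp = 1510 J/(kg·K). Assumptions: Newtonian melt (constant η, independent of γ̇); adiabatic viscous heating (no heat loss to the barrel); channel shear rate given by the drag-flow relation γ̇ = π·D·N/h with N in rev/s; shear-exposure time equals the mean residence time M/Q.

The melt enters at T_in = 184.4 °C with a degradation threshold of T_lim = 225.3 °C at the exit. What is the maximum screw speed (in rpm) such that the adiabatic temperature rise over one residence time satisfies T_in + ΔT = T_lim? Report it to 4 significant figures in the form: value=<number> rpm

Throughput in SI: Q_s = 76.4 kg/h ÷ 3600 s/h = 0.0212222 kg/s
Mean residence time: t_res = M/Q_s = 6.91 kg / 0.0212222 kg/s = 325.602 s
Convert to metres: D = 0.0368 m, h = 0.0084 m
Allowable rise: ΔT_a = T_lim − T_in = 225.3 − 184.4 = 40.9 K
Invert ΔT = ηγ̇²t_res/(ρcp) for γ̇: γ̇_max² = ΔT_a ρ cp / (η t_res) = 40.9·1117·1510 / (4947·325.602) = 42.8277 s⁻²
Take the square root: γ̇_max = √(42.8277) = 6.54428 s⁻¹
N_max = γ̇_max h / (πD) = 6.54428·0.0084/(π·0.0368) = 0.475493 rev/s → ×60 = 28.5296 rpm

value=28.53 rpm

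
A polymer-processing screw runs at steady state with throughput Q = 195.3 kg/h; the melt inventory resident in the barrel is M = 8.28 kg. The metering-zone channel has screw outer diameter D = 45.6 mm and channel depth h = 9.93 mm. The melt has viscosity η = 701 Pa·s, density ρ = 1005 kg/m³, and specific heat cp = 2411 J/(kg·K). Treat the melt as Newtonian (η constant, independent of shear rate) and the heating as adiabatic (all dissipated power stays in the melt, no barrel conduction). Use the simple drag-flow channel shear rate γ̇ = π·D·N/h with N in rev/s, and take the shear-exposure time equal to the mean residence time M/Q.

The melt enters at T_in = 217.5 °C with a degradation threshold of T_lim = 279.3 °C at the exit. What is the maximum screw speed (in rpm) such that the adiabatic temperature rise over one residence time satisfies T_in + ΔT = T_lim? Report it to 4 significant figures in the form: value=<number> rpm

value=155.6 rpm

Q_s = Q / 3600 = 195.3 / 3600 = 0.05425 kg/s
Mean residence time: t_res = M/Q_s = 8.28 kg / 0.05425 kg/s = 152.627 s
Geometry in SI: D = 45.6 mm → 0.0456 m, h = 9.93 mm → 0.00993 m
ΔT_a = T_lim − T_in = 279.3 − 217.5 = 61.8 K
Invert ΔT = ηγ̇²t_res/(ρcp) for γ̇: γ̇_max² = ΔT_a ρ cp / (η t_res) = 61.8·1005·2411 / (701·152.627) = 1399.6 s⁻²
γ̇_max = √1399.6 = 37.4112 s⁻¹
Solve γ̇ = πDN/h for N: N_max = γ̇_max·h/(π·D) = 37.4112 × 0.00993 / (π × 0.0456) = 2.5932 rev/s = 155.592 rpm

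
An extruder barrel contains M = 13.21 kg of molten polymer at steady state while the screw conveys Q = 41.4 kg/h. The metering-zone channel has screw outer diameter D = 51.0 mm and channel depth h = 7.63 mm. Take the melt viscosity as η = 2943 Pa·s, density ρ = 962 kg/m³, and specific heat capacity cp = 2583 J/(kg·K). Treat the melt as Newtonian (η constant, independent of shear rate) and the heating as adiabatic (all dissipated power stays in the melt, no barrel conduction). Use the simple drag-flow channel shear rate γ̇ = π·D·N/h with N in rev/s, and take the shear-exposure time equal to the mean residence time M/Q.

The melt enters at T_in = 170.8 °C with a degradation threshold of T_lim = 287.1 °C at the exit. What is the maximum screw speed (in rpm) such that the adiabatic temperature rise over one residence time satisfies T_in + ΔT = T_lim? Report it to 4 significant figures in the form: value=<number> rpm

Convert throughput: Q = 41.4 kg/h = 41.4/3600 = 0.0115 kg/s
t_res = M / Q_s = 13.21 / 0.0115 = 1148.7 s
Convert to metres: D = 0.051 m, h = 0.00763 m
Allowable rise: ΔT_a = T_lim − T_in = 287.1 − 170.8 = 116.3 K
Invert ΔT = ηγ̇²t_res/(ρcp) for γ̇: γ̇_max² = ΔT_a ρ cp / (η t_res) = 116.3·962·2583 / (2943·1148.7) = 85.4838 s⁻²
γ̇_max = sqrt(85.4838) = 9.24575 s⁻¹
N_max = γ̇_max·h / (π·D) = 9.24575 · 0.00763 / (π · 0.051) = 0.440298 rev/s = 26.4179 rpm

value=26.42 rpm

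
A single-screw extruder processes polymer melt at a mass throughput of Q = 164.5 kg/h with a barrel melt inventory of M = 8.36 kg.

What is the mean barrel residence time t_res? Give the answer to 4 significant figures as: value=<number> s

value=183.0 s

Throughput in SI: Q_s = 164.5 kg/h ÷ 3600 s/h = 0.0456944 kg/s
Mean residence time: t_res = M/Q_s = 8.36 kg / 0.0456944 kg/s = 182.954 s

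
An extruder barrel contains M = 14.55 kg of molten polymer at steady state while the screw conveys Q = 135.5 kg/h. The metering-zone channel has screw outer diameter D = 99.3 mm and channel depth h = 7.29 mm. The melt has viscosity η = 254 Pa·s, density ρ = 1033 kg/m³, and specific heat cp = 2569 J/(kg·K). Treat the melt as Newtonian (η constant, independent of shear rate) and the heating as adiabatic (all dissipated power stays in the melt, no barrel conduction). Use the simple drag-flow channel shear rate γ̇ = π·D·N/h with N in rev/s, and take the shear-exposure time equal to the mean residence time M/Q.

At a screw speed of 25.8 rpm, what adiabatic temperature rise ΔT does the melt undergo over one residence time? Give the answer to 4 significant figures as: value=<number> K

Throughput in SI: Q_s = 135.5 kg/h ÷ 3600 s/h = 0.0376389 kg/s
Mean residence time: t_res = M/Q_s = 14.55 kg / 0.0376389 kg/s = 386.568 s
Geometry in metres: D = 99.3 mm → 0.0993 m, h = 7.29 mm → 0.00729 m; screw speed N = 25.8 rpm = 0.43 rev/s
γ̇ = π D N / h = (π)(0.0993)(0.43) / 0.00729 = 18.4009 s⁻¹
ΔT = η·γ̇²·t_res/(ρ·cp) = [254 × 18.4009² × 386.568] / [1033 × 2569] = 12.5278 K

value=12.53 K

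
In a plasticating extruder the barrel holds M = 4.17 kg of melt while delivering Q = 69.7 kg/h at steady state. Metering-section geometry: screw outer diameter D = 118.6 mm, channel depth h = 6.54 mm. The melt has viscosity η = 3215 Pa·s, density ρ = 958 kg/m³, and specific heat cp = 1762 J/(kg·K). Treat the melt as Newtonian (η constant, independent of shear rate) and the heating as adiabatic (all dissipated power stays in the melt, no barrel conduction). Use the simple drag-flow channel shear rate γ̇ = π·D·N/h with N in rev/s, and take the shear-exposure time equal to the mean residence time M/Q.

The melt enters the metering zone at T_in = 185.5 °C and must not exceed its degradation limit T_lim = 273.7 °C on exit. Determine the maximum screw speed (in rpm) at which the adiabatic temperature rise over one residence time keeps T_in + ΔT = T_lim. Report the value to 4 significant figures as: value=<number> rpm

Q_s = Q / 3600 = 69.7 / 3600 = 0.0193611 kg/s
t_res = M / Q_s = 4.17 / 0.0193611 = 215.38 s
Geometry in SI: D = 118.6 mm → 0.1186 m, h = 6.54 mm → 0.00654 m
ΔT_a = T_lim − T_in = 273.7 − 185.5 = 88.2 K
γ̇_max² = ΔT_a·ρ·cp / (η·t_res) = [88.2 × 958 × 1762] / [3215 × 215.38] = 215.007 s⁻²
γ̇_max = √215.007 = 14.6631 s⁻¹
N_max = γ̇_max h / (πD) = 14.6631·0.00654/(π·0.1186) = 0.257377 rev/s → ×60 = 15.4426 rpm

value=15.44 rpm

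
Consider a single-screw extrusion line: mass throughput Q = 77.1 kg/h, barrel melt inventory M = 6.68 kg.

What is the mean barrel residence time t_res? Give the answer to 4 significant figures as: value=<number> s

Q_s = Q / 3600 = 77.1 / 3600 = 0.0214167 kg/s
Mean residence time: t_res = M/Q_s = 6.68 kg / 0.0214167 kg/s = 311.907 s

value=311.9 s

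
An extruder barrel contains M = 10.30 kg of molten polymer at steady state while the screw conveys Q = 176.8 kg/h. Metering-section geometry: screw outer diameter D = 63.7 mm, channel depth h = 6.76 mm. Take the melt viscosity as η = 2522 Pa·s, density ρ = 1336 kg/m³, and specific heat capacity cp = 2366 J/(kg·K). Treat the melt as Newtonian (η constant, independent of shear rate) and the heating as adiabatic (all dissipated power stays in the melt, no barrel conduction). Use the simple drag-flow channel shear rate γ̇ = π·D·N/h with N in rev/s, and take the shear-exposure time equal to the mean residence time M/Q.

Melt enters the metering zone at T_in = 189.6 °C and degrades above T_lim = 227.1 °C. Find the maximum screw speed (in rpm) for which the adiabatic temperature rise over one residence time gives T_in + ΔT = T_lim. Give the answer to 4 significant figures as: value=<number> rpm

Convert throughput: Q = 176.8 kg/h = 176.8/3600 = 0.0491111 kg/s
t_res = M / Q_s = 10.30 ÷ 0.0491111 = 209.729 s
D = 63.7 mm = 0.0637 m;  h = 6.76 mm = 0.00676 m
ΔT_a = T_lim − T_in = 227.1 − 189.6 = 37.5 K
Invert ΔT = ηγ̇²t_res/(ρcp) for γ̇: γ̇_max² = ΔT_a ρ cp / (η t_res) = 37.5·1336·2366 / (2522·209.729) = 224.104 s⁻²
γ̇_max = √224.104 = 14.9701 s⁻¹
N_max = γ̇_max h / (πD) = 14.9701·0.00676/(π·0.0637) = 0.505688 rev/s → ×60 = 30.3413 rpm

value=30.34 rpm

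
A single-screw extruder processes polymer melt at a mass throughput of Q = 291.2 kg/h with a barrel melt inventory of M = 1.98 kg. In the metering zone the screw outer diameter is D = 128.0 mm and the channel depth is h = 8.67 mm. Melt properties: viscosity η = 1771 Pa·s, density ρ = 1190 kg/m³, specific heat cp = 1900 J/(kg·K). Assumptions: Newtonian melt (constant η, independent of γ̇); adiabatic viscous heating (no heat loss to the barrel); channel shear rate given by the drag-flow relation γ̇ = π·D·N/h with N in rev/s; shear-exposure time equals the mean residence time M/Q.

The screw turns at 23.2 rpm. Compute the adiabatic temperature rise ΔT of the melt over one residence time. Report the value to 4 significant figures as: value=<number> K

Convert throughput: Q = 291.2 kg/h = 291.2/3600 = 0.0808889 kg/s
t_res = M / Q_s = 1.98 / 0.0808889 = 24.478 s
Geometry in metres: D = 128.0 mm → 0.128 m, h = 8.67 mm → 0.00867 m; screw speed N = 23.2 rpm = 0.386667 rev/s
γ̇ = π D N / h = (π)(0.128)(0.386667) / 0.00867 = 17.934 s⁻¹
ΔT = η·γ̇²·t_res/(ρ·cp) = [1771 × 17.934² × 24.478] / [1190 × 1900] = 6.16665 K

value=6.167 K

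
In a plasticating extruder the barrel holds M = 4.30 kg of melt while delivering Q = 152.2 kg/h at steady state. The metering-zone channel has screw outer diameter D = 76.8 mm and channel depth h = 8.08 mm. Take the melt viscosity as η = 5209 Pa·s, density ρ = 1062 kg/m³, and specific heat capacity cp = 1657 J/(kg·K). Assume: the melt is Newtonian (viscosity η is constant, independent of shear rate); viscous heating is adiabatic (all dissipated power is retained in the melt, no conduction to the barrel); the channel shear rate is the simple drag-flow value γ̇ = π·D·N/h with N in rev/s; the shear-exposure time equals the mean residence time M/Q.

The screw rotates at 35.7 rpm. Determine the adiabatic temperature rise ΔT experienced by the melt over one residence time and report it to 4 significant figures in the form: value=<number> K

value=95.04 K

Q_s = Q / 3600 = 152.2 / 3600 = 0.0422778 kg/s
Mean residence time: t_res = M/Q_s = 4.30 kg / 0.0422778 kg/s = 101.708 s
Convert to SI: D = 0.0768 m, h = 0.00808 m, N = 35.7/60 = 0.595 rev/s
γ̇ = π·D·N / h = π · 0.0768 · 0.595 / 0.00808 = 17.7671 s⁻¹
ΔT = η·γ̇²·t_res / (ρ·cp) = 5209 · (17.7671)² · 101.708 / (1062 · 1657) = 95.0379 K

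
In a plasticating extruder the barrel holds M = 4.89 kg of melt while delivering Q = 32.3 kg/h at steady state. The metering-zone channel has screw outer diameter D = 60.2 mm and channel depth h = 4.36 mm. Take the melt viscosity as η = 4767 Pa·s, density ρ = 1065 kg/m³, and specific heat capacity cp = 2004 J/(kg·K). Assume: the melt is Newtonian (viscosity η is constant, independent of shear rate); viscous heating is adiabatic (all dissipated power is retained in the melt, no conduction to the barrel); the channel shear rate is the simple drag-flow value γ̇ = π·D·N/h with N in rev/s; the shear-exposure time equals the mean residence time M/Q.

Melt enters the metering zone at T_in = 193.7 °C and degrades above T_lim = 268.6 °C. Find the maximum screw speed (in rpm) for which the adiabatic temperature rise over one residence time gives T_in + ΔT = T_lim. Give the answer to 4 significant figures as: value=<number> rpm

value=10.85 rpm

Convert throughput: Q = 32.3 kg/h = 32.3/3600 = 0.00897222 kg/s
Mean residence time: t_res = M/Q_s = 4.89 kg / 0.00897222 kg/s = 545.015 s
Geometry in SI: D = 60.2 mm → 0.0602 m, h = 4.36 mm → 0.00436 m
ΔT_a = T_lim − T_in = 268.6 °C − 193.7 °C = 74.9 K
Invert ΔT = ηγ̇²t_res/(ρcp) for γ̇: γ̇_max² = ΔT_a ρ cp / (η t_res) = 74.9·1065·2004 / (4767·545.015) = 61.5283 s⁻²
γ̇_max = sqrt(61.5283) = 7.844 s⁻¹
N_max = γ̇_max h / (πD) = 7.844·0.00436/(π·0.0602) = 0.180833 rev/s → ×60 = 10.85 rpm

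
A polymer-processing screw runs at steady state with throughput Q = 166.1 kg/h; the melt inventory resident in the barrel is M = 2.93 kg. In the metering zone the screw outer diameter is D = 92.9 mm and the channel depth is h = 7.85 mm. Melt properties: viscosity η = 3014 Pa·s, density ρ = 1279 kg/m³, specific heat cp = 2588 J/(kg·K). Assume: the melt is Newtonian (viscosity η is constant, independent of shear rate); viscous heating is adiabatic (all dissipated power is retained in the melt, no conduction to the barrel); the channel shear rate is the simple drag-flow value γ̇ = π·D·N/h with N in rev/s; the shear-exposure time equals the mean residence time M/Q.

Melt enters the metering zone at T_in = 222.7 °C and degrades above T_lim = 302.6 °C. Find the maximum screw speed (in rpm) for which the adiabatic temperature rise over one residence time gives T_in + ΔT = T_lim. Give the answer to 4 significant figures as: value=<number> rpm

Q_s = Q / 3600 = 166.1 / 3600 = 0.0461389 kg/s
Mean residence time: t_res = M/Q_s = 2.93 kg / 0.0461389 kg/s = 63.5039 s
Convert to metres: D = 0.0929 m, h = 0.00785 m
ΔT_a = T_lim − T_in = 302.6 °C − 222.7 °C = 79.9 K
γ̇_max² = ΔT_a·ρ·cp / (η·t_res) = [79.9 × 1279 × 2588] / [3014 × 63.5039] = 1381.78 s⁻²
Take the square root: γ̇_max = √(1381.78) = 37.1723 s⁻¹
N_max = γ̇_max h / (πD) = 37.1723·0.00785/(π·0.0929) = 0.999823 rev/s → ×60 = 59.9894 rpm

value=59.99 rpm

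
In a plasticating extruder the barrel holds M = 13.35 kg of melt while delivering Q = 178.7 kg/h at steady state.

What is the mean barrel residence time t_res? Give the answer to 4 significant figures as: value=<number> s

Q_s = Q / 3600 = 178.7 / 3600 = 0.0496389 kg/s
t_res = M / Q_s = 13.35 ÷ 0.0496389 = 268.942 s

value=268.9 s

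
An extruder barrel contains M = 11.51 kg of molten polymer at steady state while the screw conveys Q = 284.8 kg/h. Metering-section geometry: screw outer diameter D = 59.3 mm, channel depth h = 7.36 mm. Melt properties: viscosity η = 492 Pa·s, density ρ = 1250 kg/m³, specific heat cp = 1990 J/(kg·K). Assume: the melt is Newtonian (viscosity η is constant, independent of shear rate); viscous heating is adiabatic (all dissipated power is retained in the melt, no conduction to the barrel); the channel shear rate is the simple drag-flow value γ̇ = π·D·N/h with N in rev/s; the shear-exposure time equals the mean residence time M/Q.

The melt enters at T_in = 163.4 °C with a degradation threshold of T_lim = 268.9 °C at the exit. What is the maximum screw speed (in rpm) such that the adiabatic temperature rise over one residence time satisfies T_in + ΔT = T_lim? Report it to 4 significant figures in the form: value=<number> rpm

value=143.5 rpm

Throughput in SI: Q_s = 284.8 kg/h ÷ 3600 s/h = 0.0791111 kg/s
Mean residence time: t_res = M/Q_s = 11.51 kg / 0.0791111 kg/s = 145.492 s
Geometry in SI: D = 59.3 mm → 0.0593 m, h = 7.36 mm → 0.00736 m
ΔT_a = T_lim − T_in = 268.9 °C − 163.4 °C = 105.5 K
γ̇_max² = ΔT_a·ρ·cp/(η·t_res) = 105.5·1250·1990/(492·145.492) = 3666.17 s⁻²
γ̇_max = sqrt(3666.17) = 60.5489 s⁻¹
N_max = γ̇_max h / (πD) = 60.5489·0.00736/(π·0.0593) = 2.3921 rev/s → ×60 = 143.526 rpm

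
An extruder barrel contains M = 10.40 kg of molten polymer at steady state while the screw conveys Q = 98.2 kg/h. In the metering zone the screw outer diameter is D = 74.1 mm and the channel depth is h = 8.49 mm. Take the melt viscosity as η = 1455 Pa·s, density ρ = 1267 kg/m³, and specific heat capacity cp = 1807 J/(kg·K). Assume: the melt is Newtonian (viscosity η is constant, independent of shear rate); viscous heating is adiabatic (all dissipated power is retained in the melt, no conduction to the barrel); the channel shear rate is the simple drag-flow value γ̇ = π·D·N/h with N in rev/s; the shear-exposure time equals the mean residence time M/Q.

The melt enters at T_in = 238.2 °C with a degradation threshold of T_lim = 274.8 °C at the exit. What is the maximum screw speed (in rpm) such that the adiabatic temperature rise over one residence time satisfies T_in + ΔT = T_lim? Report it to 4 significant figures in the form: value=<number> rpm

value=26.89 rpm

Throughput in SI: Q_s = 98.2 kg/h ÷ 3600 s/h = 0.0272778 kg/s
t_res = M / Q_s = 10.40 ÷ 0.0272778 = 381.263 s
Convert to metres: D = 0.0741 m, h = 0.00849 m
Allowable rise: ΔT_a = T_lim − T_in = 274.8 − 238.2 = 36.6 K
γ̇_max² = ΔT_a·ρ·cp / (η·t_res) = [36.6 × 1267 × 1807] / [1455 × 381.263] = 151.053 s⁻²
γ̇_max = √151.053 = 12.2904 s⁻¹
Solve γ̇ = πDN/h for N: N_max = γ̇_max·h/(π·D) = 12.2904 × 0.00849 / (π × 0.0741) = 0.448233 rev/s = 26.894 rpm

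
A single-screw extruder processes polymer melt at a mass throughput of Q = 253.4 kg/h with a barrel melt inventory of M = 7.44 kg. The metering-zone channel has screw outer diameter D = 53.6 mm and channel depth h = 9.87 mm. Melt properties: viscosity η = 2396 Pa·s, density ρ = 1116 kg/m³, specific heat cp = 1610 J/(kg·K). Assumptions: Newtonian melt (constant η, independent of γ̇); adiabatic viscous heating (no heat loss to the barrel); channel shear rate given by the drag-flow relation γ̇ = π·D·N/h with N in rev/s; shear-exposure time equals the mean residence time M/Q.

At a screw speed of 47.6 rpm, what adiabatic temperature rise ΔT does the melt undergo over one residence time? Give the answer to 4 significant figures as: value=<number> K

value=25.82 K

Q_s = Q / 3600 = 253.4 / 3600 = 0.0703889 kg/s
Mean residence time: t_res = M/Q_s = 7.44 kg / 0.0703889 kg/s = 105.699 s
D = 53.6 mm = 0.0536 m;  h = 9.87 mm = 0.00987 m;  N = 47.6 rpm / 60 = 0.793333 rev/s
Shear rate: γ̇ = πDN/h = π·0.0536·0.793333/0.00987 = 13.5348 s⁻¹
ΔT = η·γ̇²·t_res / (ρ·cp) = 2396 · (13.5348)² · 105.699 / (1116 · 1610) = 25.8209 K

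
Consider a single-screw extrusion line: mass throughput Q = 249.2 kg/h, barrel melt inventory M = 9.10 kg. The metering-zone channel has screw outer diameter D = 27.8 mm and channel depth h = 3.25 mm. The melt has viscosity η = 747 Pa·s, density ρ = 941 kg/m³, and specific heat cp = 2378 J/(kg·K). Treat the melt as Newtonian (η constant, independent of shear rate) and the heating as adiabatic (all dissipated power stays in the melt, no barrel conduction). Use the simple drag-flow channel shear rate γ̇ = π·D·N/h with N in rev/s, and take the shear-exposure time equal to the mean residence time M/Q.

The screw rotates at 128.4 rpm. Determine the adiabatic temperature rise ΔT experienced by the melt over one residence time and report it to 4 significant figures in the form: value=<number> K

Q_s = Q / 3600 = 249.2 / 3600 = 0.0692222 kg/s
t_res = M / Q_s = 9.10 / 0.0692222 = 131.461 s
Convert to SI: D = 0.0278 m, h = 0.00325 m, N = 128.4/60 = 2.14 rev/s
Shear rate: γ̇ = πDN/h = π·0.0278·2.14/0.00325 = 57.5076 s⁻¹
ΔT = η·γ̇²·t_res / (ρ·cp) = 747 · (57.5076)² · 131.461 / (941 · 2378) = 145.133 K

value=145.1 K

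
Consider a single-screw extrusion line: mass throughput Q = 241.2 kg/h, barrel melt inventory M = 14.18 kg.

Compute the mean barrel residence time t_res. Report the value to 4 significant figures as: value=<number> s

Convert throughput: Q = 241.2 kg/h = 241.2/3600 = 0.067 kg/s
t_res = M / Q_s = 14.18 / 0.067 = 211.642 s

value=211.6 s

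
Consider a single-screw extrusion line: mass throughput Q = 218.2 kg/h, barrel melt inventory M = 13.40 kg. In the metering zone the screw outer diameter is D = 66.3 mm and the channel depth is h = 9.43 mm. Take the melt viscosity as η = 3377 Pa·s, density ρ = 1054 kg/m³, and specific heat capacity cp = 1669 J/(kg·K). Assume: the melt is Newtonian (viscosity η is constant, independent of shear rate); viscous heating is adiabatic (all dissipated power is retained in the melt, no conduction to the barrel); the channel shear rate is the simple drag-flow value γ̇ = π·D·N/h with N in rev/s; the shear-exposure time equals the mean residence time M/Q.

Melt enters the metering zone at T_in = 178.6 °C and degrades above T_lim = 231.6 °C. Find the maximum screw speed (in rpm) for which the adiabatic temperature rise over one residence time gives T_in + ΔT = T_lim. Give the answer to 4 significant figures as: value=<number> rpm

value=30.36 rpm

Q_s = Q / 3600 = 218.2 / 3600 = 0.0606111 kg/s
t_res = M / Q_s = 13.40 / 0.0606111 = 221.082 s
Geometry in SI: D = 66.3 mm → 0.0663 m, h = 9.43 mm → 0.00943 m
ΔT_a = T_lim − T_in = 231.6 °C − 178.6 °C = 53 K
γ̇_max² = ΔT_a·ρ·cp / (η·t_res) = [53 × 1054 × 1669] / [3377 × 221.082] = 124.879 s⁻²
γ̇_max = √124.879 = 11.1749 s⁻¹
N_max = γ̇_max h / (πD) = 11.1749·0.00943/(π·0.0663) = 0.505933 rev/s → ×60 = 30.356 rpm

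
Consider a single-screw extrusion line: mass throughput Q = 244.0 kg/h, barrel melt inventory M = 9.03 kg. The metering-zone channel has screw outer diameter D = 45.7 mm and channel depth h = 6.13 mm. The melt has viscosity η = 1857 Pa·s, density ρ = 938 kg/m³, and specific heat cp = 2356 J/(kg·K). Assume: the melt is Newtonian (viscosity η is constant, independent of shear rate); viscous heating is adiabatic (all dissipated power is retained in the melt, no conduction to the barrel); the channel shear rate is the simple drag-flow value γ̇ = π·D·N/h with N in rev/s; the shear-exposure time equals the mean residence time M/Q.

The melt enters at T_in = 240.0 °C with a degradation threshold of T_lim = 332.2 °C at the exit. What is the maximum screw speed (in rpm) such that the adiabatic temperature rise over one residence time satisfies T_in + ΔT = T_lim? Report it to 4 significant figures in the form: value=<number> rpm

value=73.52 rpm

Convert throughput: Q = 244.0 kg/h = 244.0/3600 = 0.0677778 kg/s
Mean residence time: t_res = M/Q_s = 9.03 kg / 0.0677778 kg/s = 133.23 s
Geometry in SI: D = 45.7 mm → 0.0457 m, h = 6.13 mm → 0.00613 m
Allowable rise: ΔT_a = T_lim − T_in = 332.2 − 240.0 = 92.2 K
γ̇_max² = ΔT_a·ρ·cp / (η·t_res) = [92.2 × 938 × 2356] / [1857 × 133.23] = 823.563 s⁻²
γ̇_max = √823.563 = 28.6978 s⁻¹
Solve γ̇ = πDN/h for N: N_max = γ̇_max·h/(π·D) = 28.6978 × 0.00613 / (π × 0.0457) = 1.2253 rev/s = 73.5181 rpm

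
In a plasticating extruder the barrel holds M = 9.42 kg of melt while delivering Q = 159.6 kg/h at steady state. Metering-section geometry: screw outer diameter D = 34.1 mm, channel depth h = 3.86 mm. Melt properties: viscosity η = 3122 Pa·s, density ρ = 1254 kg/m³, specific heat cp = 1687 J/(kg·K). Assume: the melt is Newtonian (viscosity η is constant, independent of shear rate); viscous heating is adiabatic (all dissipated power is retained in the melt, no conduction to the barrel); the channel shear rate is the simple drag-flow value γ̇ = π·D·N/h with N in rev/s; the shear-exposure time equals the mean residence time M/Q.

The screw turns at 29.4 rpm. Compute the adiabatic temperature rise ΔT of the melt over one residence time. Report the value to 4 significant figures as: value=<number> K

value=57.99 K

Q_s = Q / 3600 = 159.6 / 3600 = 0.0443333 kg/s
t_res = M / Q_s = 9.42 ÷ 0.0443333 = 212.481 s
D = 34.1 mm = 0.0341 m;  h = 3.86 mm = 0.00386 m;  N = 29.4 rpm / 60 = 0.49 rev/s
γ̇ = π·D·N / h = π · 0.0341 · 0.49 / 0.00386 = 13.5992 s⁻¹
ΔT = η·γ̇²·t_res / (ρ·cp) = 3122 · (13.5992)² · 212.481 / (1254 · 1687) = 57.9918 K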